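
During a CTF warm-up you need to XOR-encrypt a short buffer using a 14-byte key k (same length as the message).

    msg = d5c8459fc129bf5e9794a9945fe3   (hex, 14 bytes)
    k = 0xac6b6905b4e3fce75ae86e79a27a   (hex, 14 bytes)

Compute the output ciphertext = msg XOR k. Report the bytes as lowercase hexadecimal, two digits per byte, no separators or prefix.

79a32c9a75ca43b9cd7cc7edfd99

11010101 XOR 10101100 = 01111001
11001000 XOR 01101011 = 10100011
01000101 XOR 01101001 = 00101100
10011111 XOR 00000101 = 10011010
11000001 XOR 10110100 = 01110101
00101001 XOR 11100011 = 11001010
10111111 XOR 11111100 = 01000011
01011110 XOR 11100111 = 10111001
10010111 XOR 01011010 = 11001101
10010100 XOR 11101000 = 01111100
10101001 XOR 01101110 = 11000111
10010100 XOR 01111001 = 11101101
01011111 XOR 10100010 = 11111101
11100011 XOR 01111010 = 10011001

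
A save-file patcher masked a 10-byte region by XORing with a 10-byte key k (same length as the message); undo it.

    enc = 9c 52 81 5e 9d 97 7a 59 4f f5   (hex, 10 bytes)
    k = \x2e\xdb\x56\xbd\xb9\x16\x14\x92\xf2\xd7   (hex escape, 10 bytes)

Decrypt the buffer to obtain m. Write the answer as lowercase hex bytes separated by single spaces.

9c ^ 2e = b2
52 ^ db = 89
81 ^ 56 = d7
5e ^ bd = e3
9d ^ b9 = 24
97 ^ 16 = 81
7a ^ 14 = 6e
59 ^ 92 = cb
4f ^ f2 = bd
f5 ^ d7 = 22

b2 89 d7 e3 24 81 6e cb bd 22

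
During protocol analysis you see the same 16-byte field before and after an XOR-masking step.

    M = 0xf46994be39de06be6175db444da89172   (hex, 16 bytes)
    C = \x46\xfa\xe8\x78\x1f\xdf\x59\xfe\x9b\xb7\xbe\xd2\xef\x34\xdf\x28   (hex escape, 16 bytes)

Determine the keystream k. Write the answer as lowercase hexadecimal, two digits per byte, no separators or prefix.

b2937cc626015f40fac26596a29c4e5a

Since C = M ⊕ k, XORing both sides with M gives k = M ⊕ C.
f4 ⊕ 46 = b2
69 ⊕ fa = 93
94 ⊕ e8 = 7c
be ⊕ 78 = c6
39 ⊕ 1f = 26
de ⊕ df = 01
06 ⊕ 59 = 5f
be ⊕ fe = 40
61 ⊕ 9b = fa
75 ⊕ b7 = c2
db ⊕ be = 65
44 ⊕ d2 = 96
4d ⊕ ef = a2
a8 ⊕ 34 = 9c
91 ⊕ df = 4e
72 ⊕ 28 = 5a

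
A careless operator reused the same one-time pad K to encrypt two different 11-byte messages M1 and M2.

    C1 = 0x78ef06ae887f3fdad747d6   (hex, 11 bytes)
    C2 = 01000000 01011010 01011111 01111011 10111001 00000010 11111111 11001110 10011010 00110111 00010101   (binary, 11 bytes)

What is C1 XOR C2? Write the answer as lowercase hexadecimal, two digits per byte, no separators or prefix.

C1 ⊕ C2 = (M1 ⊕ K) ⊕ (M2 ⊕ K) = M1 ⊕ M2 — the shared key cancels under XOR.
78 ^ 40 = 38
ef ^ 5a = b5
06 ^ 5f = 59
ae ^ 7b = d5
88 ^ b9 = 31
7f ^ 02 = 7d
3f ^ ff = c0
da ^ ce = 14
d7 ^ 9a = 4d
47 ^ 37 = 70
d6 ^ 15 = c3

38b559d5317dc0144d70c3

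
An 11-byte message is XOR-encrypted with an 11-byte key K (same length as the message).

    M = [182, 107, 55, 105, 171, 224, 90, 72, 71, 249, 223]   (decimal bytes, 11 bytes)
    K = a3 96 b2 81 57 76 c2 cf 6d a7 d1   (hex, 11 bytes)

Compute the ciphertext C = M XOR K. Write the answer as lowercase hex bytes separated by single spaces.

XOR is its own inverse, so applying the key byte-wise gives the result directly.
182 XOR 163 =  21
107 XOR 150 = 253
 55 XOR 178 = 133
105 XOR 129 = 232
171 XOR  87 = 252
224 XOR 118 = 150
 90 XOR 194 = 152
 72 XOR 207 = 135
 71 XOR 109 =  42
249 XOR 167 =  94
223 XOR 209 =  14

15 fd 85 e8 fc 96 98 87 2a 5e 0e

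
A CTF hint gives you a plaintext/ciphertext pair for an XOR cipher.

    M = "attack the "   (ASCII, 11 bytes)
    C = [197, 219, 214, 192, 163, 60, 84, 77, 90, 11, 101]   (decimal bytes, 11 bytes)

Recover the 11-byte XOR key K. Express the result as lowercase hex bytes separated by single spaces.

a4 af a2 a1 c0 57 74 39 32 6e 45

Since C = M ⊕ K, XORing both sides with M gives K = M ⊕ C.
byte 0: 61 XOR c5 = a4
byte 1: 74 XOR db = af
byte 2: 74 XOR d6 = a2
byte 3: 61 XOR c0 = a1
byte 4: 63 XOR a3 = c0
byte 5: 6b XOR 3c = 57
byte 6: 20 XOR 54 = 74
byte 7: 74 XOR 4d = 39
byte 8: 68 XOR 5a = 32
byte 9: 65 XOR 0b = 6e
byte 10: 20 XOR 65 = 45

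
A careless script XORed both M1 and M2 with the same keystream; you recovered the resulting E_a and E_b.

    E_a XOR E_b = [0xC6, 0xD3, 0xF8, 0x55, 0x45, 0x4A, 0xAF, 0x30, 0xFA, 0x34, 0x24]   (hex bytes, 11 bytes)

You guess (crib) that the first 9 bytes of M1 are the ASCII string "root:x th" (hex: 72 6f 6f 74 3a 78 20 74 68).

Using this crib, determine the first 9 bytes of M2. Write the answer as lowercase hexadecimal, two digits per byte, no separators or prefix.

Since E_a ⊕ E_b = M1 ⊕ M2, XORing with the guessed M1 bytes yields the corresponding M2 bytes: M2 = (E_a ⊕ E_b) ⊕ M1.
c6 ^ 72 = b4
d3 ^ 6f = bc
f8 ^ 6f = 97
55 ^ 74 = 21
45 ^ 3a = 7f
4a ^ 78 = 32
af ^ 20 = 8f
30 ^ 74 = 44
fa ^ 68 = 92

b4bc97217f328f4492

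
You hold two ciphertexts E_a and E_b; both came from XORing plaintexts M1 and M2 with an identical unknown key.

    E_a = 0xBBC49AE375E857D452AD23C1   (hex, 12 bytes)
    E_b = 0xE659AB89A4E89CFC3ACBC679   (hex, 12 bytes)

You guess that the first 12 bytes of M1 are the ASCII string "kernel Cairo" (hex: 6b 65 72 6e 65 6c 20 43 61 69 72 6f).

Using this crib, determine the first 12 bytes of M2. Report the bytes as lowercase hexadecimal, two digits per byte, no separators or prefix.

First, E_a ⊕ E_b = (M1 ⊕ K) ⊕ (M2 ⊕ K) = M1 ⊕ M2, so the key drops out. Then M2 = (M1 ⊕ M2) ⊕ M1 over the first 12 bytes.
byte 0: (bb ^ e6) ^ 6b = 5d ^ 6b = 36
byte 1: (c4 ^ 59) ^ 65 = 9d ^ 65 = f8
byte 2: (9a ^ ab) ^ 72 = 31 ^ 72 = 43
byte 3: (e3 ^ 89) ^ 6e = 6a ^ 6e = 04
byte 4: (75 ^ a4) ^ 65 = d1 ^ 65 = b4
byte 5: (e8 ^ e8) ^ 6c = 00 ^ 6c = 6c
byte 6: (57 ^ 9c) ^ 20 = cb ^ 20 = eb
byte 7: (d4 ^ fc) ^ 43 = 28 ^ 43 = 6b
byte 8: (52 ^ 3a) ^ 61 = 68 ^ 61 = 09
byte 9: (ad ^ cb) ^ 69 = 66 ^ 69 = 0f
byte 10: (23 ^ c6) ^ 72 = e5 ^ 72 = 97
byte 11: (c1 ^ 79) ^ 6f = b8 ^ 6f = d7

36f84304b46ceb6b090f97d7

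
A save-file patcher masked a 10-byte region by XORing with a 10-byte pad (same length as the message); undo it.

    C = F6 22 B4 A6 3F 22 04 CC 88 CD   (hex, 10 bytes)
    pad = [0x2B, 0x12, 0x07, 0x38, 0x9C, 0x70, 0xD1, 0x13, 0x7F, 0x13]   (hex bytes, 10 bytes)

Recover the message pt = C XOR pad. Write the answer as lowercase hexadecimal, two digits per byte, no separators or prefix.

f6 ⊕ 2b = dd
22 ⊕ 12 = 30
b4 ⊕ 07 = b3
a6 ⊕ 38 = 9e
3f ⊕ 9c = a3
22 ⊕ 70 = 52
04 ⊕ d1 = d5
cc ⊕ 13 = df
88 ⊕ 7f = f7
cd ⊕ 13 = de

dd30b39ea352d5dff7de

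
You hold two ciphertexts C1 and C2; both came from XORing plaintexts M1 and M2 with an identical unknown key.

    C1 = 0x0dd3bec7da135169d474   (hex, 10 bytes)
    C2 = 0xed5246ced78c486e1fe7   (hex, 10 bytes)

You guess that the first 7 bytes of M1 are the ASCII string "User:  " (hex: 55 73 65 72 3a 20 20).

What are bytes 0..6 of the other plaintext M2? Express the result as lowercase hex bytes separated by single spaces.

b5 f2 9d 7b 37 bf 39

First, C1 ⊕ C2 = (M1 ⊕ K) ⊕ (M2 ⊕ K) = M1 ⊕ M2, so the key drops out. Then M2 = (M1 ⊕ M2) ⊕ M1 over the first 7 bytes.
byte 0: (0d ^ ed) ^ 55 = e0 ^ 55 = b5
byte 1: (d3 ^ 52) ^ 73 = 81 ^ 73 = f2
byte 2: (be ^ 46) ^ 65 = f8 ^ 65 = 9d
byte 3: (c7 ^ ce) ^ 72 = 09 ^ 72 = 7b
byte 4: (da ^ d7) ^ 3a = 0d ^ 3a = 37
byte 5: (13 ^ 8c) ^ 20 = 9f ^ 20 = bf
byte 6: (51 ^ 48) ^ 20 = 19 ^ 20 = 39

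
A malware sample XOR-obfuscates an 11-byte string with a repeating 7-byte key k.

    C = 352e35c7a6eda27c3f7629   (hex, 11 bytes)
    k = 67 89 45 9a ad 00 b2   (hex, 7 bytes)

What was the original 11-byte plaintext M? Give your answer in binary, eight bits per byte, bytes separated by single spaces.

01010010 10100111 01110000 01011101 00001011 11101101 00010000 00011011 10110110 00110011 10110011

The 7-byte key repeats, so the effective keystream is 67 89 45 9a ad 00 b2 67 89 45 9a.
byte 0:  53 ^ 103 =  82
byte 1:  46 ^ 137 = 167
byte 2:  53 ^  69 = 112
byte 3: 199 ^ 154 =  93
byte 4: 166 ^ 173 =  11
byte 5: 237 ^   0 = 237
byte 6: 162 ^ 178 =  16
byte 7: 124 ^ 103 =  27
byte 8:  63 ^ 137 = 182
byte 9: 118 ^  69 =  51
byte 10:  41 ^ 154 = 179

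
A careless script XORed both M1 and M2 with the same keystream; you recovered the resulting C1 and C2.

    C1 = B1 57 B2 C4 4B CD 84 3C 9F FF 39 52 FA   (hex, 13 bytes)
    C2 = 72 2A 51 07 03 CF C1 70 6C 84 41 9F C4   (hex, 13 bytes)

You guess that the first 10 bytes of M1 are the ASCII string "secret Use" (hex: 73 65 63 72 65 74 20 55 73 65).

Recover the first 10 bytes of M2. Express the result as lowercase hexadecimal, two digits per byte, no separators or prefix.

b01880b12d766519801e

First, C1 ⊕ C2 = (M1 ⊕ K) ⊕ (M2 ⊕ K) = M1 ⊕ M2, so the key drops out. Then M2 = (M1 ⊕ M2) ⊕ M1 over the first 10 bytes.
byte 0: (b1 xor 72) xor 73 = c3 xor 73 = b0
byte 1: (57 xor 2a) xor 65 = 7d xor 65 = 18
byte 2: (b2 xor 51) xor 63 = e3 xor 63 = 80
byte 3: (c4 xor 07) xor 72 = c3 xor 72 = b1
byte 4: (4b xor 03) xor 65 = 48 xor 65 = 2d
byte 5: (cd xor cf) xor 74 = 02 xor 74 = 76
byte 6: (84 xor c1) xor 20 = 45 xor 20 = 65
byte 7: (3c xor 70) xor 55 = 4c xor 55 = 19
byte 8: (9f xor 6c) xor 73 = f3 xor 73 = 80
byte 9: (ff xor 84) xor 65 = 7b xor 65 = 1e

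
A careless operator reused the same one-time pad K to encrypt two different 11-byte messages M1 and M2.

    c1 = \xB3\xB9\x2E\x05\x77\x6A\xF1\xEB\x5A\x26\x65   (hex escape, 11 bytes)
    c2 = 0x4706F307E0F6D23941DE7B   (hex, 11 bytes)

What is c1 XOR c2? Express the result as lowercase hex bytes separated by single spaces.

c1 ⊕ c2 = (M1 ⊕ K) ⊕ (M2 ⊕ K) = M1 ⊕ M2 — the shared key cancels under XOR.
b3 ^ 47 = f4
b9 ^ 06 = bf
2e ^ f3 = dd
05 ^ 07 = 02
77 ^ e0 = 97
6a ^ f6 = 9c
f1 ^ d2 = 23
eb ^ 39 = d2
5a ^ 41 = 1b
26 ^ de = f8
65 ^ 7b = 1e

f4 bf dd 02 97 9c 23 d2 1b f8 1e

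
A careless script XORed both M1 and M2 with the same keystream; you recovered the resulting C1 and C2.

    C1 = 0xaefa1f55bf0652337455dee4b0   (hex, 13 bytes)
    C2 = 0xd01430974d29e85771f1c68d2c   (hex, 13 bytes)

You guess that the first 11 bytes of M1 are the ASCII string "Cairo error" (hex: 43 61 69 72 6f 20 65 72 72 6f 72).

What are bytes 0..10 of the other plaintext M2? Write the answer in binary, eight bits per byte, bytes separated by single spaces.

First, C1 ⊕ C2 = (M1 ⊕ K) ⊕ (M2 ⊕ K) = M1 ⊕ M2, so the key drops out. Then M2 = (M1 ⊕ M2) ⊕ M1 over the first 11 bytes.
byte 0: (ae xor d0) xor 43 = 7e xor 43 = 3d
byte 1: (fa xor 14) xor 61 = ee xor 61 = 8f
byte 2: (1f xor 30) xor 69 = 2f xor 69 = 46
byte 3: (55 xor 97) xor 72 = c2 xor 72 = b0
byte 4: (bf xor 4d) xor 6f = f2 xor 6f = 9d
byte 5: (06 xor 29) xor 20 = 2f xor 20 = 0f
byte 6: (52 xor e8) xor 65 = ba xor 65 = df
byte 7: (33 xor 57) xor 72 = 64 xor 72 = 16
byte 8: (74 xor 71) xor 72 = 05 xor 72 = 77
byte 9: (55 xor f1) xor 6f = a4 xor 6f = cb
byte 10: (de xor c6) xor 72 = 18 xor 72 = 6a

00111101 10001111 01000110 10110000 10011101 00001111 11011111 00010110 01110111 11001011 01101010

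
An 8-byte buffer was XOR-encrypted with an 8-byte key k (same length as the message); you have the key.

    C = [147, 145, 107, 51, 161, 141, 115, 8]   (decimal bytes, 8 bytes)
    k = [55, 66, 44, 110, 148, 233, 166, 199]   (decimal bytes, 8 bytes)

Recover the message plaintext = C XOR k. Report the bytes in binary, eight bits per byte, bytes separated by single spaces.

10100100 11010011 01000111 01011101 00110101 01100100 11010101 11001111

XOR is its own inverse, so applying the key byte-wise gives the result directly.
10010011 ⊕ 00110111 = 10100100
10010001 ⊕ 01000010 = 11010011
01101011 ⊕ 00101100 = 01000111
00110011 ⊕ 01101110 = 01011101
10100001 ⊕ 10010100 = 00110101
10001101 ⊕ 11101001 = 01100100
01110011 ⊕ 10100110 = 11010101
00001000 ⊕ 11000111 = 11001111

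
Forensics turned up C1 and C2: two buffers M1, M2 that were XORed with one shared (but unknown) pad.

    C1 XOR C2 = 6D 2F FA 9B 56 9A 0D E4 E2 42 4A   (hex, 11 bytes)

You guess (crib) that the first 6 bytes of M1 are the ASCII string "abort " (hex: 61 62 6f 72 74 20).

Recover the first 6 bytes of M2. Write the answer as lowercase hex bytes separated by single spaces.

Since C1 ⊕ C2 = M1 ⊕ M2, XORing with the guessed M1 bytes yields the corresponding M2 bytes: M2 = (C1 ⊕ C2) ⊕ M1.
6d xor 61 = 0c
2f xor 62 = 4d
fa xor 6f = 95
9b xor 72 = e9
56 xor 74 = 22
9a xor 20 = ba

0c 4d 95 e9 22 ba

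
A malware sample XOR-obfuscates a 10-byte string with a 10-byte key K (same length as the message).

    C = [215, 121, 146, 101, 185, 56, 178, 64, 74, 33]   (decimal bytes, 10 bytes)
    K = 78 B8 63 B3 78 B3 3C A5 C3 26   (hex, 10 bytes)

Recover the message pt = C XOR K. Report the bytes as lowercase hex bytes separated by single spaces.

XOR is its own inverse, so applying the key byte-wise gives the result directly.
d7 ⊕ 78 = af
79 ⊕ b8 = c1
92 ⊕ 63 = f1
65 ⊕ b3 = d6
b9 ⊕ 78 = c1
38 ⊕ b3 = 8b
b2 ⊕ 3c = 8e
40 ⊕ a5 = e5
4a ⊕ c3 = 89
21 ⊕ 26 = 07

af c1 f1 d6 c1 8b 8e e5 89 07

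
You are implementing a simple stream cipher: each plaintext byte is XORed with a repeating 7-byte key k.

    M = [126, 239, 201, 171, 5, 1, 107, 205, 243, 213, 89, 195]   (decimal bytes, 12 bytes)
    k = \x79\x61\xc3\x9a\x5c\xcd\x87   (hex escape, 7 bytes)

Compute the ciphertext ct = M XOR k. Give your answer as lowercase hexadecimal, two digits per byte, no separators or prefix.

078e0a3159ccecb49216c39f

The 7-byte key repeats, so the effective keystream is 79 61 c3 9a 5c cd 87 79 61 c3 9a 5c.
byte 0: 01111110 ⊕ 01111001 = 00000111
byte 1: 11101111 ⊕ 01100001 = 10001110
byte 2: 11001001 ⊕ 11000011 = 00001010
byte 3: 10101011 ⊕ 10011010 = 00110001
byte 4: 00000101 ⊕ 01011100 = 01011001
byte 5: 00000001 ⊕ 11001101 = 11001100
byte 6: 01101011 ⊕ 10000111 = 11101100
byte 7: 11001101 ⊕ 01111001 = 10110100
byte 8: 11110011 ⊕ 01100001 = 10010010
byte 9: 11010101 ⊕ 11000011 = 00010110
byte 10: 01011001 ⊕ 10011010 = 11000011
byte 11: 11000011 ⊕ 01011100 = 10011111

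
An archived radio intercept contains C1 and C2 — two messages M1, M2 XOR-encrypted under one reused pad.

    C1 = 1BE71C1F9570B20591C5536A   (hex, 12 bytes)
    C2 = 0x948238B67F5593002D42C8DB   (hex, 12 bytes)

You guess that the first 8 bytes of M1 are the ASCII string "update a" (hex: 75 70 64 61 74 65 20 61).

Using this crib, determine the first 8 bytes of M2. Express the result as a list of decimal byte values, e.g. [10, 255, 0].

[250, 21, 64, 200, 158, 64, 1, 100]

First, C1 ⊕ C2 = (M1 ⊕ K) ⊕ (M2 ⊕ K) = M1 ⊕ M2, so the key drops out. Then M2 = (M1 ⊕ M2) ⊕ M1 over the first 8 bytes.
byte 0: (1b ^ 94) ^ 75 = 8f ^ 75 = fa
byte 1: (e7 ^ 82) ^ 70 = 65 ^ 70 = 15
byte 2: (1c ^ 38) ^ 64 = 24 ^ 64 = 40
byte 3: (1f ^ b6) ^ 61 = a9 ^ 61 = c8
byte 4: (95 ^ 7f) ^ 74 = ea ^ 74 = 9e
byte 5: (70 ^ 55) ^ 65 = 25 ^ 65 = 40
byte 6: (b2 ^ 93) ^ 20 = 21 ^ 20 = 01
byte 7: (05 ^ 00) ^ 61 = 05 ^ 61 = 64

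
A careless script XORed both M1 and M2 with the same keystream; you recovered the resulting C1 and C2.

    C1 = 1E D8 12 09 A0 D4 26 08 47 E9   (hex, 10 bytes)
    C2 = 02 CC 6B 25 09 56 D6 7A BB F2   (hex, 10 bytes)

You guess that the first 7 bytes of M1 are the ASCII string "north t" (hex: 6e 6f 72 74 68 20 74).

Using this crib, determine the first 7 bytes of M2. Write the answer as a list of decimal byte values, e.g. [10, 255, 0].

[114, 123, 11, 88, 193, 162, 132]

First, C1 ⊕ C2 = (M1 ⊕ K) ⊕ (M2 ⊕ K) = M1 ⊕ M2, so the key drops out. Then M2 = (M1 ⊕ M2) ⊕ M1 over the first 7 bytes.
byte 0: (1e xor 02) xor 6e = 1c xor 6e = 72
byte 1: (d8 xor cc) xor 6f = 14 xor 6f = 7b
byte 2: (12 xor 6b) xor 72 = 79 xor 72 = 0b
byte 3: (09 xor 25) xor 74 = 2c xor 74 = 58
byte 4: (a0 xor 09) xor 68 = a9 xor 68 = c1
byte 5: (d4 xor 56) xor 20 = 82 xor 20 = a2
byte 6: (26 xor d6) xor 74 = f0 xor 74 = 84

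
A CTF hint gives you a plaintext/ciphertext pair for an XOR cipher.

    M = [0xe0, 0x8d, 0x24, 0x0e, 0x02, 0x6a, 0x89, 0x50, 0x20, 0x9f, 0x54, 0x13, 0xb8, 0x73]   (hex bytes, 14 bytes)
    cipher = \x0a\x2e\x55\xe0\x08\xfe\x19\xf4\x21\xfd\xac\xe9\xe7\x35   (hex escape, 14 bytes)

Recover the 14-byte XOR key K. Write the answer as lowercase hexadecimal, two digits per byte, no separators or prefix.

Since cipher = M ⊕ K, XORing both sides with M gives K = M ⊕ cipher.
e0 XOR 0a = ea
8d XOR 2e = a3
24 XOR 55 = 71
0e XOR e0 = ee
02 XOR 08 = 0a
6a XOR fe = 94
89 XOR 19 = 90
50 XOR f4 = a4
20 XOR 21 = 01
9f XOR fd = 62
54 XOR ac = f8
13 XOR e9 = fa
b8 XOR e7 = 5f
73 XOR 35 = 46

eaa371ee0a9490a40162f8fa5f46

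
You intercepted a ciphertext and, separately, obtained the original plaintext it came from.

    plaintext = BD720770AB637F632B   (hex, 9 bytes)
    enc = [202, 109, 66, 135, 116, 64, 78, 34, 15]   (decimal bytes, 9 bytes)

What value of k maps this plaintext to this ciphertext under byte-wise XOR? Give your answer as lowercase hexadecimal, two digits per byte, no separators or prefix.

771f45f7df23314124

Since enc = plaintext ⊕ k, XORing both sides with plaintext gives k = plaintext ⊕ enc.
bd ^ ca = 77
72 ^ 6d = 1f
07 ^ 42 = 45
70 ^ 87 = f7
ab ^ 74 = df
63 ^ 40 = 23
7f ^ 4e = 31
63 ^ 22 = 41
2b ^ 0f = 24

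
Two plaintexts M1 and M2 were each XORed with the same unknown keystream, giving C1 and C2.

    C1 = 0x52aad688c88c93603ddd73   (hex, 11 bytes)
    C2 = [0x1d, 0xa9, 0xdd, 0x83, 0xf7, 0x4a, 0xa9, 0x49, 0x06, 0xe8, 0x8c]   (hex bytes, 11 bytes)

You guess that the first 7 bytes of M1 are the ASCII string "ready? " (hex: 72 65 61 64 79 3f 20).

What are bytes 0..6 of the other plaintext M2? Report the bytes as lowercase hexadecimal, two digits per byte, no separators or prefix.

First, C1 ⊕ C2 = (M1 ⊕ K) ⊕ (M2 ⊕ K) = M1 ⊕ M2, so the key drops out. Then M2 = (M1 ⊕ M2) ⊕ M1 over the first 7 bytes.
byte 0: (52 xor 1d) xor 72 = 4f xor 72 = 3d
byte 1: (aa xor a9) xor 65 = 03 xor 65 = 66
byte 2: (d6 xor dd) xor 61 = 0b xor 61 = 6a
byte 3: (88 xor 83) xor 64 = 0b xor 64 = 6f
byte 4: (c8 xor f7) xor 79 = 3f xor 79 = 46
byte 5: (8c xor 4a) xor 3f = c6 xor 3f = f9
byte 6: (93 xor a9) xor 20 = 3a xor 20 = 1a

3d666a6f46f91a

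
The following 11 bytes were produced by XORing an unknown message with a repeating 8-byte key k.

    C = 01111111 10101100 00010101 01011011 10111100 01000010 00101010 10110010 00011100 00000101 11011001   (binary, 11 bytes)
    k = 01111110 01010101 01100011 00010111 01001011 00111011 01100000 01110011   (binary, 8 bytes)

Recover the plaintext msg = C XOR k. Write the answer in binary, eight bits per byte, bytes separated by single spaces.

The 8-byte key repeats, so the effective keystream is 7e 55 63 17 4b 3b 60 73 7e 55 63.
byte 0: 7f xor 7e = 01
byte 1: ac xor 55 = f9
byte 2: 15 xor 63 = 76
byte 3: 5b xor 17 = 4c
byte 4: bc xor 4b = f7
byte 5: 42 xor 3b = 79
byte 6: 2a xor 60 = 4a
byte 7: b2 xor 73 = c1
byte 8: 1c xor 7e = 62
byte 9: 05 xor 55 = 50
byte 10: d9 xor 63 = ba

00000001 11111001 01110110 01001100 11110111 01111001 01001010 11000001 01100010 01010000 10111010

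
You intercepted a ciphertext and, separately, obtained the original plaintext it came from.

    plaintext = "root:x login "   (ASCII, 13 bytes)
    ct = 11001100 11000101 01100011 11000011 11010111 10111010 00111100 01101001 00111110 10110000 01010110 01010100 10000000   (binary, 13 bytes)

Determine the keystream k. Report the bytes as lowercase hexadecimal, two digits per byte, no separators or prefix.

beaa0cb7edc21c0551d73f3aa0

Since ct = plaintext ⊕ k, XORing both sides with plaintext gives k = plaintext ⊕ ct.
72 ⊕ cc = be
6f ⊕ c5 = aa
6f ⊕ 63 = 0c
74 ⊕ c3 = b7
3a ⊕ d7 = ed
78 ⊕ ba = c2
20 ⊕ 3c = 1c
6c ⊕ 69 = 05
6f ⊕ 3e = 51
67 ⊕ b0 = d7
69 ⊕ 56 = 3f
6e ⊕ 54 = 3a
20 ⊕ 80 = a0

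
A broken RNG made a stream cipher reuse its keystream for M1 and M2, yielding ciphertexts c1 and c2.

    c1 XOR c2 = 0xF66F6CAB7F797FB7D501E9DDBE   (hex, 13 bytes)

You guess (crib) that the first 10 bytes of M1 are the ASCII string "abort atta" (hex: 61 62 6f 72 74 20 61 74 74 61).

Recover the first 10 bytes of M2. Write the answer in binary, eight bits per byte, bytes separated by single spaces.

Since c1 ⊕ c2 = M1 ⊕ M2, XORing with the guessed M1 bytes yields the corresponding M2 bytes: M2 = (c1 ⊕ c2) ⊕ M1.
f6 ^ 61 = 97
6f ^ 62 = 0d
6c ^ 6f = 03
ab ^ 72 = d9
7f ^ 74 = 0b
79 ^ 20 = 59
7f ^ 61 = 1e
b7 ^ 74 = c3
d5 ^ 74 = a1
01 ^ 61 = 60

10010111 00001101 00000011 11011001 00001011 01011001 00011110 11000011 10100001 01100000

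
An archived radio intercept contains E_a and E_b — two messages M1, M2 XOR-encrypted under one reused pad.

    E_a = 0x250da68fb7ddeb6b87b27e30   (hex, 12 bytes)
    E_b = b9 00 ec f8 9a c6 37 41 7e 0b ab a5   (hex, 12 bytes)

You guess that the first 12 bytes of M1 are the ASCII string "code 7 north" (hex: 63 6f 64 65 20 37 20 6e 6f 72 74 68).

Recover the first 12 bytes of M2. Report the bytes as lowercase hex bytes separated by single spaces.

First, E_a ⊕ E_b = (M1 ⊕ K) ⊕ (M2 ⊕ K) = M1 ⊕ M2, so the key drops out. Then M2 = (M1 ⊕ M2) ⊕ M1 over the first 12 bytes.
byte 0: (25 xor b9) xor 63 = 9c xor 63 = ff
byte 1: (0d xor 00) xor 6f = 0d xor 6f = 62
byte 2: (a6 xor ec) xor 64 = 4a xor 64 = 2e
byte 3: (8f xor f8) xor 65 = 77 xor 65 = 12
byte 4: (b7 xor 9a) xor 20 = 2d xor 20 = 0d
byte 5: (dd xor c6) xor 37 = 1b xor 37 = 2c
byte 6: (eb xor 37) xor 20 = dc xor 20 = fc
byte 7: (6b xor 41) xor 6e = 2a xor 6e = 44
byte 8: (87 xor 7e) xor 6f = f9 xor 6f = 96
byte 9: (b2 xor 0b) xor 72 = b9 xor 72 = cb
byte 10: (7e xor ab) xor 74 = d5 xor 74 = a1
byte 11: (30 xor a5) xor 68 = 95 xor 68 = fd

ff 62 2e 12 0d 2c fc 44 96 cb a1 fd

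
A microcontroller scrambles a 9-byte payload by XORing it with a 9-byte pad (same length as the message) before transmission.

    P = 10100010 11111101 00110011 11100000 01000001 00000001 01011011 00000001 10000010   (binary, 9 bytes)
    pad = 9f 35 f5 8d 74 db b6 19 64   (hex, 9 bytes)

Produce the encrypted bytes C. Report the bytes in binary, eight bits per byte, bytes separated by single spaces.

00111101 11001000 11000110 01101101 00110101 11011010 11101101 00011000 11100110

10100010 xor 10011111 = 00111101
11111101 xor 00110101 = 11001000
00110011 xor 11110101 = 11000110
11100000 xor 10001101 = 01101101
01000001 xor 01110100 = 00110101
00000001 xor 11011011 = 11011010
01011011 xor 10110110 = 11101101
00000001 xor 00011001 = 00011000
10000010 xor 01100100 = 11100110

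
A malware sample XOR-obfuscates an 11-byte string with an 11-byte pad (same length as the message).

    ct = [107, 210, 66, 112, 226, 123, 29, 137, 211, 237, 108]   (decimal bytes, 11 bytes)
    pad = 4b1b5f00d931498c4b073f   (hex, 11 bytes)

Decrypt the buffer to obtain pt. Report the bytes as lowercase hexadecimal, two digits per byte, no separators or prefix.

byte 0: 6b ⊕ 4b = 20
byte 1: d2 ⊕ 1b = c9
byte 2: 42 ⊕ 5f = 1d
byte 3: 70 ⊕ 00 = 70
byte 4: e2 ⊕ d9 = 3b
byte 5: 7b ⊕ 31 = 4a
byte 6: 1d ⊕ 49 = 54
byte 7: 89 ⊕ 8c = 05
byte 8: d3 ⊕ 4b = 98
byte 9: ed ⊕ 07 = ea
byte 10: 6c ⊕ 3f = 53

20c91d703b4a540598ea53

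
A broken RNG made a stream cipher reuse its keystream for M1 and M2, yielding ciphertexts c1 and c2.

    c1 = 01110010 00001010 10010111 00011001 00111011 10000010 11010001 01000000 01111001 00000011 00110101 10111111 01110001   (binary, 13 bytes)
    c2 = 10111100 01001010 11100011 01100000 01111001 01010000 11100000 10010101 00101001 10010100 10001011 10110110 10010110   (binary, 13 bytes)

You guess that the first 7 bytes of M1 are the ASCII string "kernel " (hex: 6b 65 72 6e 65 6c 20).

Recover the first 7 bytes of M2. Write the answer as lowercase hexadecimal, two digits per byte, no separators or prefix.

a525061727be11

First, c1 ⊕ c2 = (M1 ⊕ K) ⊕ (M2 ⊕ K) = M1 ⊕ M2, so the key drops out. Then M2 = (M1 ⊕ M2) ⊕ M1 over the first 7 bytes.
byte 0: (72 ⊕ bc) ⊕ 6b = ce ⊕ 6b = a5
byte 1: (0a ⊕ 4a) ⊕ 65 = 40 ⊕ 65 = 25
byte 2: (97 ⊕ e3) ⊕ 72 = 74 ⊕ 72 = 06
byte 3: (19 ⊕ 60) ⊕ 6e = 79 ⊕ 6e = 17
byte 4: (3b ⊕ 79) ⊕ 65 = 42 ⊕ 65 = 27
byte 5: (82 ⊕ 50) ⊕ 6c = d2 ⊕ 6c = be
byte 6: (d1 ⊕ e0) ⊕ 20 = 31 ⊕ 20 = 11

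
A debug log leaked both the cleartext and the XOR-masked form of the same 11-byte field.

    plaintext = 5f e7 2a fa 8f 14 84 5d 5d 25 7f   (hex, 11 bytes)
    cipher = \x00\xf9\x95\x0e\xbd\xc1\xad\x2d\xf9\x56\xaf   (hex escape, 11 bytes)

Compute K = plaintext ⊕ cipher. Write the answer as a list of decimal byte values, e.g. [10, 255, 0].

Since cipher = plaintext ⊕ K, XORing both sides with plaintext gives K = plaintext ⊕ cipher.
byte 0: 01011111 ⊕ 00000000 = 01011111
byte 1: 11100111 ⊕ 11111001 = 00011110
byte 2: 00101010 ⊕ 10010101 = 10111111
byte 3: 11111010 ⊕ 00001110 = 11110100
byte 4: 10001111 ⊕ 10111101 = 00110010
byte 5: 00010100 ⊕ 11000001 = 11010101
byte 6: 10000100 ⊕ 10101101 = 00101001
byte 7: 01011101 ⊕ 00101101 = 01110000
byte 8: 01011101 ⊕ 11111001 = 10100100
byte 9: 00100101 ⊕ 01010110 = 01110011
byte 10: 01111111 ⊕ 10101111 = 11010000

[95, 30, 191, 244, 50, 213, 41, 112, 164, 115, 208]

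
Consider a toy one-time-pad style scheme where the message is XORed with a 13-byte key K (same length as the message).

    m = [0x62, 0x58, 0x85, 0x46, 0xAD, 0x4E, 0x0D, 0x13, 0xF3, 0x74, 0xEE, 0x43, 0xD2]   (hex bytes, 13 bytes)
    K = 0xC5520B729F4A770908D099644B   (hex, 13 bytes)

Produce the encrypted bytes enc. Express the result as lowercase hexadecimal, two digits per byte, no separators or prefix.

a70a8e3432047a1afba4772799

XOR is its own inverse, so applying the key byte-wise gives the result directly.
byte 0: 62 ^ c5 = a7
byte 1: 58 ^ 52 = 0a
byte 2: 85 ^ 0b = 8e
byte 3: 46 ^ 72 = 34
byte 4: ad ^ 9f = 32
byte 5: 4e ^ 4a = 04
byte 6: 0d ^ 77 = 7a
byte 7: 13 ^ 09 = 1a
byte 8: f3 ^ 08 = fb
byte 9: 74 ^ d0 = a4
byte 10: ee ^ 99 = 77
byte 11: 43 ^ 64 = 27
byte 12: d2 ^ 4b = 99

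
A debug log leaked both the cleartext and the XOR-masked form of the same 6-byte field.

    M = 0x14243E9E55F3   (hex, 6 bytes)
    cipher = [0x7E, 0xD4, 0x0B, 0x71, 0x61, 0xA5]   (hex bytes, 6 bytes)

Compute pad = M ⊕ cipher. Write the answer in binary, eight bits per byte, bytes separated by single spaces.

Since cipher = M ⊕ pad, XORing both sides with M gives pad = M ⊕ cipher.
byte 0:  20 xor 126 = 106
byte 1:  36 xor 212 = 240
byte 2:  62 xor  11 =  53
byte 3: 158 xor 113 = 239
byte 4:  85 xor  97 =  52
byte 5: 243 xor 165 =  86

01101010 11110000 00110101 11101111 00110100 01010110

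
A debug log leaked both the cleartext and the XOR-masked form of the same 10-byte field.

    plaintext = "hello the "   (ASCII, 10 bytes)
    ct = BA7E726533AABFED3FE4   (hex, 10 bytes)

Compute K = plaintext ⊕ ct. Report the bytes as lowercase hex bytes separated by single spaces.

d2 1b 1e 09 5c 8a cb 85 5a c4

Since ct = plaintext ⊕ K, XORing both sides with plaintext gives K = plaintext ⊕ ct.
byte 0: 68 xor ba = d2
byte 1: 65 xor 7e = 1b
byte 2: 6c xor 72 = 1e
byte 3: 6c xor 65 = 09
byte 4: 6f xor 33 = 5c
byte 5: 20 xor aa = 8a
byte 6: 74 xor bf = cb
byte 7: 68 xor ed = 85
byte 8: 65 xor 3f = 5a
byte 9: 20 xor e4 = c4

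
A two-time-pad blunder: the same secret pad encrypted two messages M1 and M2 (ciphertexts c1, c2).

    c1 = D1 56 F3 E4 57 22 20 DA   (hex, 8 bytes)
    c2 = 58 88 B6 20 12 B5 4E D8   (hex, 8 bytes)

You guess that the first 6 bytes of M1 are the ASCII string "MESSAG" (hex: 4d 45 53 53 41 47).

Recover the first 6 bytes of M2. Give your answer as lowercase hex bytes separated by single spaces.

c4 9b 16 97 04 d0

First, c1 ⊕ c2 = (M1 ⊕ K) ⊕ (M2 ⊕ K) = M1 ⊕ M2, so the key drops out. Then M2 = (M1 ⊕ M2) ⊕ M1 over the first 6 bytes.
byte 0: (d1 XOR 58) XOR 4d = 89 XOR 4d = c4
byte 1: (56 XOR 88) XOR 45 = de XOR 45 = 9b
byte 2: (f3 XOR b6) XOR 53 = 45 XOR 53 = 16
byte 3: (e4 XOR 20) XOR 53 = c4 XOR 53 = 97
byte 4: (57 XOR 12) XOR 41 = 45 XOR 41 = 04
byte 5: (22 XOR b5) XOR 47 = 97 XOR 47 = d0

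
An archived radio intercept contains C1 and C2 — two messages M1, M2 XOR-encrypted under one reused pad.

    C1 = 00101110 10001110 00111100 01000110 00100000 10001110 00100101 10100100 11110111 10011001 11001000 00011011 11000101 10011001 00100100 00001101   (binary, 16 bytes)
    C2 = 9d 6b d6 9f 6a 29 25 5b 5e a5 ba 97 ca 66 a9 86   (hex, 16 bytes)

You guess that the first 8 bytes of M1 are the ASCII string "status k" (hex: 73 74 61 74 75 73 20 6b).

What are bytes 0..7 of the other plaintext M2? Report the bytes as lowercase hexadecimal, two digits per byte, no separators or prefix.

First, C1 ⊕ C2 = (M1 ⊕ K) ⊕ (M2 ⊕ K) = M1 ⊕ M2, so the key drops out. Then M2 = (M1 ⊕ M2) ⊕ M1 over the first 8 bytes.
byte 0: (2e XOR 9d) XOR 73 = b3 XOR 73 = c0
byte 1: (8e XOR 6b) XOR 74 = e5 XOR 74 = 91
byte 2: (3c XOR d6) XOR 61 = ea XOR 61 = 8b
byte 3: (46 XOR 9f) XOR 74 = d9 XOR 74 = ad
byte 4: (20 XOR 6a) XOR 75 = 4a XOR 75 = 3f
byte 5: (8e XOR 29) XOR 73 = a7 XOR 73 = d4
byte 6: (25 XOR 25) XOR 20 = 00 XOR 20 = 20
byte 7: (a4 XOR 5b) XOR 6b = ff XOR 6b = 94

c0918bad3fd42094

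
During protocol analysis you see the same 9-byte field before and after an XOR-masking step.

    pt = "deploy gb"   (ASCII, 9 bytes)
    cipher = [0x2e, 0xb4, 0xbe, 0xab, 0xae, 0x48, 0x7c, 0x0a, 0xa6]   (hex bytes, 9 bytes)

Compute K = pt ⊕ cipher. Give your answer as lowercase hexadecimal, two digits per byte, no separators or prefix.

4ad1cec7c1315c6dc4

Since cipher = pt ⊕ K, XORing both sides with pt gives K = pt ⊕ cipher.
byte 0: 64 XOR 2e = 4a
byte 1: 65 XOR b4 = d1
byte 2: 70 XOR be = ce
byte 3: 6c XOR ab = c7
byte 4: 6f XOR ae = c1
byte 5: 79 XOR 48 = 31
byte 6: 20 XOR 7c = 5c
byte 7: 67 XOR 0a = 6d
byte 8: 62 XOR a6 = c4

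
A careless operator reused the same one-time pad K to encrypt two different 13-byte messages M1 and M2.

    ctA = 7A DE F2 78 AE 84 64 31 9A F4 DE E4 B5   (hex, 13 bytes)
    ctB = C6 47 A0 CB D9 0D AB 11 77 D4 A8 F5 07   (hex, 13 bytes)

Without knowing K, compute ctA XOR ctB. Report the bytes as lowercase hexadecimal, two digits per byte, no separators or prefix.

bc9952b37789cf20ed207611b2

ctA ⊕ ctB = (M1 ⊕ K) ⊕ (M2 ⊕ K) = M1 ⊕ M2 — the shared key cancels under XOR.
01111010 XOR 11000110 = 10111100
11011110 XOR 01000111 = 10011001
11110010 XOR 10100000 = 01010010
01111000 XOR 11001011 = 10110011
10101110 XOR 11011001 = 01110111
10000100 XOR 00001101 = 10001001
01100100 XOR 10101011 = 11001111
00110001 XOR 00010001 = 00100000
10011010 XOR 01110111 = 11101101
11110100 XOR 11010100 = 00100000
11011110 XOR 10101000 = 01110110
11100100 XOR 11110101 = 00010001
10110101 XOR 00000111 = 10110010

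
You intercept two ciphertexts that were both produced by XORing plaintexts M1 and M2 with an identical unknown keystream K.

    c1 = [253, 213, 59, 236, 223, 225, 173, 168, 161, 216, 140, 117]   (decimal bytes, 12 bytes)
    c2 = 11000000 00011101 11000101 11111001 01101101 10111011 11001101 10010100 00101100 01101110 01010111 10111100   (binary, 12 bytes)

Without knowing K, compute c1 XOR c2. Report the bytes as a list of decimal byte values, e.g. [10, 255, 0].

c1 ⊕ c2 = (M1 ⊕ K) ⊕ (M2 ⊕ K) = M1 ⊕ M2 — the shared key cancels under XOR.
byte 0: 11111101 ^ 11000000 = 00111101
byte 1: 11010101 ^ 00011101 = 11001000
byte 2: 00111011 ^ 11000101 = 11111110
byte 3: 11101100 ^ 11111001 = 00010101
byte 4: 11011111 ^ 01101101 = 10110010
byte 5: 11100001 ^ 10111011 = 01011010
byte 6: 10101101 ^ 11001101 = 01100000
byte 7: 10101000 ^ 10010100 = 00111100
byte 8: 10100001 ^ 00101100 = 10001101
byte 9: 11011000 ^ 01101110 = 10110110
byte 10: 10001100 ^ 01010111 = 11011011
byte 11: 01110101 ^ 10111100 = 11001001

[61, 200, 254, 21, 178, 90, 96, 60, 141, 182, 219, 201]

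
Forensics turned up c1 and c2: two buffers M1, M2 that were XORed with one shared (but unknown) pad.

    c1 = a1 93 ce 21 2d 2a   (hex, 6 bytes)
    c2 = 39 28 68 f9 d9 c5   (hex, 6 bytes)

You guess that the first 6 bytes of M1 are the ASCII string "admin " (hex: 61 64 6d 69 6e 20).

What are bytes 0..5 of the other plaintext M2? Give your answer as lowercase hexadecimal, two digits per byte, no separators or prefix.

f9dfcbb19acf

First, c1 ⊕ c2 = (M1 ⊕ K) ⊕ (M2 ⊕ K) = M1 ⊕ M2, so the key drops out. Then M2 = (M1 ⊕ M2) ⊕ M1 over the first 6 bytes.
byte 0: (a1 XOR 39) XOR 61 = 98 XOR 61 = f9
byte 1: (93 XOR 28) XOR 64 = bb XOR 64 = df
byte 2: (ce XOR 68) XOR 6d = a6 XOR 6d = cb
byte 3: (21 XOR f9) XOR 69 = d8 XOR 69 = b1
byte 4: (2d XOR d9) XOR 6e = f4 XOR 6e = 9a
byte 5: (2a XOR c5) XOR 20 = ef XOR 20 = cf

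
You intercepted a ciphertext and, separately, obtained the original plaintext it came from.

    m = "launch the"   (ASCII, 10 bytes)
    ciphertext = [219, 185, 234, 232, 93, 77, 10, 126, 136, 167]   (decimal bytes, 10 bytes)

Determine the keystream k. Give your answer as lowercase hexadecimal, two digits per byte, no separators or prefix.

Since ciphertext = m ⊕ k, XORing both sides with m gives k = m ⊕ ciphertext.
byte 0: 01101100 xor 11011011 = 10110111
byte 1: 01100001 xor 10111001 = 11011000
byte 2: 01110101 xor 11101010 = 10011111
byte 3: 01101110 xor 11101000 = 10000110
byte 4: 01100011 xor 01011101 = 00111110
byte 5: 01101000 xor 01001101 = 00100101
byte 6: 00100000 xor 00001010 = 00101010
byte 7: 01110100 xor 01111110 = 00001010
byte 8: 01101000 xor 10001000 = 11100000
byte 9: 01100101 xor 10100111 = 11000010

b7d89f863e252a0ae0c2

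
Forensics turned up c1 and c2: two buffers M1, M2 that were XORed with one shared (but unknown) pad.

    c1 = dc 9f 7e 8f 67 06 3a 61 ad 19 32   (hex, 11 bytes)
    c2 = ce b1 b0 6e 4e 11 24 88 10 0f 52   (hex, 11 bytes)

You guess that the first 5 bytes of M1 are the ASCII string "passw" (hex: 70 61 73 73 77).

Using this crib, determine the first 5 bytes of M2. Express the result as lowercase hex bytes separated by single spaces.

First, c1 ⊕ c2 = (M1 ⊕ K) ⊕ (M2 ⊕ K) = M1 ⊕ M2, so the key drops out. Then M2 = (M1 ⊕ M2) ⊕ M1 over the first 5 bytes.
byte 0: (dc ^ ce) ^ 70 = 12 ^ 70 = 62
byte 1: (9f ^ b1) ^ 61 = 2e ^ 61 = 4f
byte 2: (7e ^ b0) ^ 73 = ce ^ 73 = bd
byte 3: (8f ^ 6e) ^ 73 = e1 ^ 73 = 92
byte 4: (67 ^ 4e) ^ 77 = 29 ^ 77 = 5e

62 4f bd 92 5e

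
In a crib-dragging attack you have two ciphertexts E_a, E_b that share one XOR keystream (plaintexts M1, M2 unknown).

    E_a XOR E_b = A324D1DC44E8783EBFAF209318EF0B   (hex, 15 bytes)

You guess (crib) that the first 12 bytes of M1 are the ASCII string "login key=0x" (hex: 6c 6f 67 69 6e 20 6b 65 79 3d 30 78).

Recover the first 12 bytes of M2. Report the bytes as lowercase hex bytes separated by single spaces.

Since E_a ⊕ E_b = M1 ⊕ M2, XORing with the guessed M1 bytes yields the corresponding M2 bytes: M2 = (E_a ⊕ E_b) ⊕ M1.
byte 0: 163 ⊕ 108 = 207
byte 1:  36 ⊕ 111 =  75
byte 2: 209 ⊕ 103 = 182
byte 3: 220 ⊕ 105 = 181
byte 4:  68 ⊕ 110 =  42
byte 5: 232 ⊕  32 = 200
byte 6: 120 ⊕ 107 =  19
byte 7:  62 ⊕ 101 =  91
byte 8: 191 ⊕ 121 = 198
byte 9: 175 ⊕  61 = 146
byte 10:  32 ⊕  48 =  16
byte 11: 147 ⊕ 120 = 235

cf 4b b6 b5 2a c8 13 5b c6 92 10 eb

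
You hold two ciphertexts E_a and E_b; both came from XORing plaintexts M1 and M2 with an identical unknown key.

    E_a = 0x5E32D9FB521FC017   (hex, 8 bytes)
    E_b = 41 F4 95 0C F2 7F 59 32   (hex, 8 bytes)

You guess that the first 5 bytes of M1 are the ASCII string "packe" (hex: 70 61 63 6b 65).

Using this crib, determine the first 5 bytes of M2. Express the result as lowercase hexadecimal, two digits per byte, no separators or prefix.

First, E_a ⊕ E_b = (M1 ⊕ K) ⊕ (M2 ⊕ K) = M1 ⊕ M2, so the key drops out. Then M2 = (M1 ⊕ M2) ⊕ M1 over the first 5 bytes.
byte 0: (5e ^ 41) ^ 70 = 1f ^ 70 = 6f
byte 1: (32 ^ f4) ^ 61 = c6 ^ 61 = a7
byte 2: (d9 ^ 95) ^ 63 = 4c ^ 63 = 2f
byte 3: (fb ^ 0c) ^ 6b = f7 ^ 6b = 9c
byte 4: (52 ^ f2) ^ 65 = a0 ^ 65 = c5

6fa72f9cc5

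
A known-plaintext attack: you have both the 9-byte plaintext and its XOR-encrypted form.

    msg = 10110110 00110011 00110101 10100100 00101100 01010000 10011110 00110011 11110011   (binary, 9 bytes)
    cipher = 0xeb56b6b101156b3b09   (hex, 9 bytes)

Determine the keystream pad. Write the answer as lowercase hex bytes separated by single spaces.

Since cipher = msg ⊕ pad, XORing both sides with msg gives pad = msg ⊕ cipher.
10110110 XOR 11101011 = 01011101
00110011 XOR 01010110 = 01100101
00110101 XOR 10110110 = 10000011
10100100 XOR 10110001 = 00010101
00101100 XOR 00000001 = 00101101
01010000 XOR 00010101 = 01000101
10011110 XOR 01101011 = 11110101
00110011 XOR 00111011 = 00001000
11110011 XOR 00001001 = 11111010

5d 65 83 15 2d 45 f5 08 fa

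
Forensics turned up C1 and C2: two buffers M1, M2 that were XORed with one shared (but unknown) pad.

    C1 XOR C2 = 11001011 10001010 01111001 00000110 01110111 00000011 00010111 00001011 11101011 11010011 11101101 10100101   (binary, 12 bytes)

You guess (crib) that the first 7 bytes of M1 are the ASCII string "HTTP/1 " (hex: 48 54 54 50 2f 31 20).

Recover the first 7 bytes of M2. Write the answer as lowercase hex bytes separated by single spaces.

83 de 2d 56 58 32 37

Since C1 ⊕ C2 = M1 ⊕ M2, XORing with the guessed M1 bytes yields the corresponding M2 bytes: M2 = (C1 ⊕ C2) ⊕ M1.
cb ^ 48 = 83
8a ^ 54 = de
79 ^ 54 = 2d
06 ^ 50 = 56
77 ^ 2f = 58
03 ^ 31 = 32
17 ^ 20 = 37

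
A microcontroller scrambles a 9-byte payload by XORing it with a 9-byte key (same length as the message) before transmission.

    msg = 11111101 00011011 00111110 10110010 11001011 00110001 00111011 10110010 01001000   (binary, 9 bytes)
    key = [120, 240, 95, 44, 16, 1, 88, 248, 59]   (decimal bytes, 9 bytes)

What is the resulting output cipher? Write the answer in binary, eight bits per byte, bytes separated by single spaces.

10000101 11101011 01100001 10011110 11011011 00110000 01100011 01001010 01110011

XOR is its own inverse, so applying the key byte-wise gives the result directly.
byte 0: 253 xor 120 = 133
byte 1:  27 xor 240 = 235
byte 2:  62 xor  95 =  97
byte 3: 178 xor  44 = 158
byte 4: 203 xor  16 = 219
byte 5:  49 xor   1 =  48
byte 6:  59 xor  88 =  99
byte 7: 178 xor 248 =  74
byte 8:  72 xor  59 = 115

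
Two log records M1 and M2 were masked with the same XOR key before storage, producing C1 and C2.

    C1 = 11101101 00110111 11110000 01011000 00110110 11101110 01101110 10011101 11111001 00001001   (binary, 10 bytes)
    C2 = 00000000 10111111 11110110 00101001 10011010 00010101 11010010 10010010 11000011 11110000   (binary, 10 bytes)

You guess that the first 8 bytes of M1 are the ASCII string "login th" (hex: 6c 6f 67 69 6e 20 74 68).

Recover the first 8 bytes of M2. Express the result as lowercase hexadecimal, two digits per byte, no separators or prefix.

81e76118c2dbc867

First, C1 ⊕ C2 = (M1 ⊕ K) ⊕ (M2 ⊕ K) = M1 ⊕ M2, so the key drops out. Then M2 = (M1 ⊕ M2) ⊕ M1 over the first 8 bytes.
byte 0: (ed ^ 00) ^ 6c = ed ^ 6c = 81
byte 1: (37 ^ bf) ^ 6f = 88 ^ 6f = e7
byte 2: (f0 ^ f6) ^ 67 = 06 ^ 67 = 61
byte 3: (58 ^ 29) ^ 69 = 71 ^ 69 = 18
byte 4: (36 ^ 9a) ^ 6e = ac ^ 6e = c2
byte 5: (ee ^ 15) ^ 20 = fb ^ 20 = db
byte 6: (6e ^ d2) ^ 74 = bc ^ 74 = c8
byte 7: (9d ^ 92) ^ 68 = 0f ^ 68 = 67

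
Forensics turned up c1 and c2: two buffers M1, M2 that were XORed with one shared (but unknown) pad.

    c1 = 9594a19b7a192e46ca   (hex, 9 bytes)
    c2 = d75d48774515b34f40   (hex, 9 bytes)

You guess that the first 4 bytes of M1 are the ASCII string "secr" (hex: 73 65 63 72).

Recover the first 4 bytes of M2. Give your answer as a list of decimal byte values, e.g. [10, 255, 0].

[49, 172, 138, 158]

First, c1 ⊕ c2 = (M1 ⊕ K) ⊕ (M2 ⊕ K) = M1 ⊕ M2, so the key drops out. Then M2 = (M1 ⊕ M2) ⊕ M1 over the first 4 bytes.
byte 0: (95 ⊕ d7) ⊕ 73 = 42 ⊕ 73 = 31
byte 1: (94 ⊕ 5d) ⊕ 65 = c9 ⊕ 65 = ac
byte 2: (a1 ⊕ 48) ⊕ 63 = e9 ⊕ 63 = 8a
byte 3: (9b ⊕ 77) ⊕ 72 = ec ⊕ 72 = 9e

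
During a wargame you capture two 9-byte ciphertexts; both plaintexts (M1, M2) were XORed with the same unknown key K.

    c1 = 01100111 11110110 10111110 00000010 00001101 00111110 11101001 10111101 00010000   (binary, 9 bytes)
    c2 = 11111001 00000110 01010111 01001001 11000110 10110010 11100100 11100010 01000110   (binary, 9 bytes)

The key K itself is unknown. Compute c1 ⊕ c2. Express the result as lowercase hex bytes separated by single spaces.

9e f0 e9 4b cb 8c 0d 5f 56

c1 ⊕ c2 = (M1 ⊕ K) ⊕ (M2 ⊕ K) = M1 ⊕ M2 — the shared key cancels under XOR.
67 xor f9 = 9e
f6 xor 06 = f0
be xor 57 = e9
02 xor 49 = 4b
0d xor c6 = cb
3e xor b2 = 8c
e9 xor e4 = 0d
bd xor e2 = 5f
10 xor 46 = 56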